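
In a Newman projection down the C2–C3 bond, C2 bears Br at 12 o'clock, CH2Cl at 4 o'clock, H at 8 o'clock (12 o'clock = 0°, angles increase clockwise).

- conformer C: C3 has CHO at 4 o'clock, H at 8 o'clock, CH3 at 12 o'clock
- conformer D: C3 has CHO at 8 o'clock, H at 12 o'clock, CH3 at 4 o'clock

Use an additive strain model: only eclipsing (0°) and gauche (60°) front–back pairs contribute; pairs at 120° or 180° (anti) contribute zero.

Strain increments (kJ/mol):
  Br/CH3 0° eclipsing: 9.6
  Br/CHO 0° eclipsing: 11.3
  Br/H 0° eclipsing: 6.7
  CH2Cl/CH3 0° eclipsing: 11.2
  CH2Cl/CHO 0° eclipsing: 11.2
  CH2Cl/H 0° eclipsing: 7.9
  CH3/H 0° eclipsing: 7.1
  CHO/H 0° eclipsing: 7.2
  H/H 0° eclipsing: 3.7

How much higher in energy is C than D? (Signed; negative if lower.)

C (eclipsed): Br–CH3 eclipsed, CH2Cl–CHO eclipsed, H–H eclipsed; 9.6 + 11.2 + 3.7 = 24.5 kJ/mol.
D (eclipsed): Br–H eclipsed, CH2Cl–CH3 eclipsed, H–CHO eclipsed; 6.7 + 11.2 + 7.2 = 25.1 kJ/mol.
E(C) − E(D) = 24.5 − 25.1 = -0.6 kJ/mol.

-0.6 kJ/mol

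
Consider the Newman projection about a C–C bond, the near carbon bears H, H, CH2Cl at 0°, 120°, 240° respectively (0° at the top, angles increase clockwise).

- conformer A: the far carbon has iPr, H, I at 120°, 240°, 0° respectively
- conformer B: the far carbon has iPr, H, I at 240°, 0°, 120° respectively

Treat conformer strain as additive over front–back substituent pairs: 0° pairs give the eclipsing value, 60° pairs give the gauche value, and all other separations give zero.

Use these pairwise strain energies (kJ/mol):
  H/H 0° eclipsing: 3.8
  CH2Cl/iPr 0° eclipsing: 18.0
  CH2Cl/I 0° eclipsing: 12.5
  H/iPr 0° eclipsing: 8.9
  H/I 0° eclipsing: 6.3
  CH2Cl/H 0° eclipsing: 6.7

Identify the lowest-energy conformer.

A

A (eclipsed): H(0°)/I(0°) eclipsed 6.3; H(120°)/iPr(120°) eclipsed 8.9; CH2Cl(240°)/H(240°) eclipsed 6.7 → 21.9 kJ/mol.
B (eclipsed): H(0°)/H(0°) eclipsed 3.8; H(120°)/I(120°) eclipsed 6.3; CH2Cl(240°)/iPr(240°) eclipsed 18.0 → 28.1 kJ/mol.
A has the lowest total (21.9 kJ/mol).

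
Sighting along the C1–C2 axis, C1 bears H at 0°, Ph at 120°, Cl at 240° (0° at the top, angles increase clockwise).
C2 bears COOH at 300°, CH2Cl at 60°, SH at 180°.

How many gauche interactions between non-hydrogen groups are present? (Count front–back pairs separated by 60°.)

Non-H gauche pairs: Ph(120°)/CH2Cl(60°); Ph(120°)/SH(180°); Cl(240°)/COOH(300°); Cl(240°)/SH(180°) — 4 interactions.

4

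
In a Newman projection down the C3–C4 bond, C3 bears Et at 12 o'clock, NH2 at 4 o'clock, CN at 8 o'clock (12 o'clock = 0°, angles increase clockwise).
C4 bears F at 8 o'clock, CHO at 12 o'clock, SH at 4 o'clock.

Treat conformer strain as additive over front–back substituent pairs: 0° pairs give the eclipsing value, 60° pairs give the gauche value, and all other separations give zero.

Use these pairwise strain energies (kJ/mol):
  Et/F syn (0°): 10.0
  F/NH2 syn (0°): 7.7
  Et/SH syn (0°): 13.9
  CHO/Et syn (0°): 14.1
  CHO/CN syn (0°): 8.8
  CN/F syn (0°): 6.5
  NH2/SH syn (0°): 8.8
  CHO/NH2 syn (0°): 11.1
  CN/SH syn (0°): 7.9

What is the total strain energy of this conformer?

This conformer (eclipsed): Et–CHO eclipsed, NH2–SH eclipsed, CN–F eclipsed; 14.1 + 8.8 + 6.5 = 29.4 kJ/mol.

29.4 kJ/mol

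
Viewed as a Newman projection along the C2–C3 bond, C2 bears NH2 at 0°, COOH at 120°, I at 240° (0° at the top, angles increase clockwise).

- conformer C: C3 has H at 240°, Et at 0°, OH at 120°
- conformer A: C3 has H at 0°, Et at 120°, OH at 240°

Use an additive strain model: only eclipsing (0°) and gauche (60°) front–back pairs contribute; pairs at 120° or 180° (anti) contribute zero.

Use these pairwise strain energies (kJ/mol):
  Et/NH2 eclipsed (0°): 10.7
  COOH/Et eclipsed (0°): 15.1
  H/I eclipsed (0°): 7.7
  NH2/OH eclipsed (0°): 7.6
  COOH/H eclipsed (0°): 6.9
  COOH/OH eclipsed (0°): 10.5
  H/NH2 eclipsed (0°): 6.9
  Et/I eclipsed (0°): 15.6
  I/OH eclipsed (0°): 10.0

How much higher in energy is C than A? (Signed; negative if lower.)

C (eclipsed): NH2–Et eclipsed, COOH–OH eclipsed, I–H eclipsed; 10.7 + 10.5 + 7.7 = 28.9 kJ/mol.
A (eclipsed): NH2–H eclipsed, COOH–Et eclipsed, I–OH eclipsed; 6.9 + 15.1 + 10.0 = 32.0 kJ/mol.
E(C) − E(A) = 28.9 − 32.0 = -3.1 kJ/mol.

-3.1 kJ/mol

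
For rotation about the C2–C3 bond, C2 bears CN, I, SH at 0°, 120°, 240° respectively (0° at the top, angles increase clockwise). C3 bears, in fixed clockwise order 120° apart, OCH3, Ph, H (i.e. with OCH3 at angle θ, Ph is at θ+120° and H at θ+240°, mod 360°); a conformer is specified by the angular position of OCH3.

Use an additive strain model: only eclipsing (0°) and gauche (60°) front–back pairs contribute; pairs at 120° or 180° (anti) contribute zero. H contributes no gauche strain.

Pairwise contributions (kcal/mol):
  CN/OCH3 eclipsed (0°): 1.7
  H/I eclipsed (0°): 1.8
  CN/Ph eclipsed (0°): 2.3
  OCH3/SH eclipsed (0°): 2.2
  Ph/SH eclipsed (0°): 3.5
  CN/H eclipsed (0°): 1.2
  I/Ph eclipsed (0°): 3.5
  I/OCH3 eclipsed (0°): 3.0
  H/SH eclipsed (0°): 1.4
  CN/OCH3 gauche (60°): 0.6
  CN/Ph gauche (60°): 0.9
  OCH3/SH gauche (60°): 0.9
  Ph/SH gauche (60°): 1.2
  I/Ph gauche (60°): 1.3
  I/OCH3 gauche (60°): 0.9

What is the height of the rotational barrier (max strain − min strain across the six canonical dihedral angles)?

OCH3 at 0° (eclipsed): CN–OCH3 eclipsed, I–Ph eclipsed, SH–H eclipsed; 1.7 + 3.5 + 1.4 = 6.6 kcal/mol.
OCH3 at 60° (staggered): CN–OCH3 gauche, I–OCH3 gauche, I–Ph gauche, SH–Ph gauche; 0.6 + 0.9 + 1.3 + 1.2 = 4.0 kcal/mol.
OCH3 at 120° (eclipsed): CN–H eclipsed, I–OCH3 eclipsed, SH–Ph eclipsed; 1.2 + 3.0 + 3.5 = 7.7 kcal/mol.
OCH3 at 180° (staggered): CN–Ph gauche, I–OCH3 gauche, SH–OCH3 gauche, SH–Ph gauche; 0.9 + 0.9 + 0.9 + 1.2 = 3.9 kcal/mol.
OCH3 at 240° (eclipsed): CN–Ph eclipsed, I–H eclipsed, SH–OCH3 eclipsed; 2.3 + 1.8 + 2.2 = 6.3 kcal/mol.
OCH3 at 300° (staggered): CN–OCH3 gauche, CN–Ph gauche, I–Ph gauche, SH–OCH3 gauche; 0.6 + 0.9 + 1.3 + 0.9 = 3.7 kcal/mol.
Max at 120° (7.7 kcal/mol), min at 300° (3.7 kcal/mol); barrier = 4.0 kcal/mol.

4.0 kcal/mol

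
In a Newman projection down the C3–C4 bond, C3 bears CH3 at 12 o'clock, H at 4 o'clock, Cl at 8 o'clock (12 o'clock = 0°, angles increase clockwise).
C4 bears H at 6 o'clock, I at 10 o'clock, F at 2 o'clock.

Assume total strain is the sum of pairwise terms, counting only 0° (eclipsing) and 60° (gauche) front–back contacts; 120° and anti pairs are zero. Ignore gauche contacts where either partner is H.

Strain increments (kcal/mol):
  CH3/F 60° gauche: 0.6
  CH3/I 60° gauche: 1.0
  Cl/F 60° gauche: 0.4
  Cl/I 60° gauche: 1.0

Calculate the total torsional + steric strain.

2.6 kcal/mol

This conformer (staggered): CH3–I gauche, CH3–F gauche, Cl–I gauche; 1.0 + 0.6 + 1.0 = 2.6 kcal/mol.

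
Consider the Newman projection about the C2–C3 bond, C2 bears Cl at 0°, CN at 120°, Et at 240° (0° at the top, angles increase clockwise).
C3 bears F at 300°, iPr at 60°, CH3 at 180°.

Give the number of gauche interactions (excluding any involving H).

6

Non-H gauche pairs: Cl(0°)/F(300°); Cl(0°)/iPr(60°); CN(120°)/iPr(60°); CN(120°)/CH3(180°); Et(240°)/F(300°); Et(240°)/CH3(180°) — 6 interactions.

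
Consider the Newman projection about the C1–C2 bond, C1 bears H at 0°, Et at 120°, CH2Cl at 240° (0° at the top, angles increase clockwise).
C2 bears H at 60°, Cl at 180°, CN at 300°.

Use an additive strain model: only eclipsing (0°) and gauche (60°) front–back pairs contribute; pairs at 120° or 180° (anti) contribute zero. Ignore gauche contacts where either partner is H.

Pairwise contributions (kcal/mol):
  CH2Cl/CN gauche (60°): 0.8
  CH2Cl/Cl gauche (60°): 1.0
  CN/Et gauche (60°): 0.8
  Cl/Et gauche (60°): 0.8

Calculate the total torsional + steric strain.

This conformer is staggered. Et at 120° is gauche with Cl at 180° (0.8); CH2Cl at 240° is gauche with Cl at 180° (1.0); CH2Cl at 240° is gauche with CN at 300° (0.8). Total 2.6 kcal/mol.

2.6 kcal/mol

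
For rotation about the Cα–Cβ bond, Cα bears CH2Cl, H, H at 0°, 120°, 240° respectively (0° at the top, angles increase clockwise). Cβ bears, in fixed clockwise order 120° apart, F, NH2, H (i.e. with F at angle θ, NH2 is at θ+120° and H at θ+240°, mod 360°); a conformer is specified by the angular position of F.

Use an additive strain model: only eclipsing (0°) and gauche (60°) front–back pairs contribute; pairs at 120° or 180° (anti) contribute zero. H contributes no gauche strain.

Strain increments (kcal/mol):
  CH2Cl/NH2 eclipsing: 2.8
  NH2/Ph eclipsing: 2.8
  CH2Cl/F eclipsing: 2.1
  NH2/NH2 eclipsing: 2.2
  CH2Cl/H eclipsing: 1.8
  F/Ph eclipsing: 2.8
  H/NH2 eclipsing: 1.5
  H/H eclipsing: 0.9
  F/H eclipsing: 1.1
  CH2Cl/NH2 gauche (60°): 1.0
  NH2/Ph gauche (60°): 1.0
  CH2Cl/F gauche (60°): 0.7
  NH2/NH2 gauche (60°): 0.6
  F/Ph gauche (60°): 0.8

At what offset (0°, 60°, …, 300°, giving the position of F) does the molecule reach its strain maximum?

F at 0° (eclipsed): CH2Cl(0°)/F(0°) eclipsed 2.1; H(120°)/NH2(120°) eclipsed 1.5; H(240°)/H(240°) eclipsed 0.9 → 4.5 kcal/mol.
F at 60° (staggered): CH2Cl(0°)/F(60°) gauche 0.7 → 0.7 kcal/mol.
F at 120° (eclipsed): CH2Cl(0°)/H(0°) eclipsed 1.8; H(120°)/F(120°) eclipsed 1.1; H(240°)/NH2(240°) eclipsed 1.5 → 4.4 kcal/mol.
F at 180° (staggered): CH2Cl(0°)/NH2(300°) gauche 1.0 → 1.0 kcal/mol.
F at 240° (eclipsed): CH2Cl(0°)/NH2(0°) eclipsed 2.8; H(120°)/H(120°) eclipsed 0.9; H(240°)/F(240°) eclipsed 1.1 → 4.8 kcal/mol.
F at 300° (staggered): CH2Cl(0°)/F(300°) gauche 0.7; CH2Cl(0°)/NH2(60°) gauche 1.0 → 1.7 kcal/mol.
The maximum (4.8 kcal/mol) occurs with F at 240°.

240°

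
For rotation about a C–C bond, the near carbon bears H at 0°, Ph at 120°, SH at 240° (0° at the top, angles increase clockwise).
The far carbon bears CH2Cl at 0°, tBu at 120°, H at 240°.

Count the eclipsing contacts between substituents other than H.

Non-H eclipsing pairs: Ph(120°)/tBu(120°) — 1 interaction.

1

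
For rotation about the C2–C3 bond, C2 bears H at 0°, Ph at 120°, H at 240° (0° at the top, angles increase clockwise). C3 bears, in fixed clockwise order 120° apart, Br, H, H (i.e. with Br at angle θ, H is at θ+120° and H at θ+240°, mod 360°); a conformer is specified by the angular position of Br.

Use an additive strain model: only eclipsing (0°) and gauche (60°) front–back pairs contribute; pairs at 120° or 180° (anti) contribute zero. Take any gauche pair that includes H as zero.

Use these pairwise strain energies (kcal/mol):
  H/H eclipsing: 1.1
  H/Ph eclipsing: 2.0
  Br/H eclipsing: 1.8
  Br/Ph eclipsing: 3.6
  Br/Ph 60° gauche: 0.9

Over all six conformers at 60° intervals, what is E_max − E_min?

5.8 kcal/mol

Br at 0° (eclipsed): H–Br eclipsed, Ph–H eclipsed, H–H eclipsed; 1.8 + 2.0 + 1.1 = 4.9 kcal/mol.
Br at 60° (staggered): Ph–Br gauche; 0.9 = 0.9 kcal/mol.
Br at 120° (eclipsed): H–H eclipsed, Ph–Br eclipsed, H–H eclipsed; 1.1 + 3.6 + 1.1 = 5.8 kcal/mol.
Br at 180° (staggered): Ph–Br gauche; 0.9 = 0.9 kcal/mol.
Br at 240° (eclipsed): H–H eclipsed, Ph–H eclipsed, H–Br eclipsed; 1.1 + 2.0 + 1.8 = 4.9 kcal/mol.
Br at 300° (staggered): no non-H gauche contacts → 0.0 kcal/mol.
Max at 120° (5.8 kcal/mol), min at 300° (0.0 kcal/mol); barrier = 5.8 kcal/mol.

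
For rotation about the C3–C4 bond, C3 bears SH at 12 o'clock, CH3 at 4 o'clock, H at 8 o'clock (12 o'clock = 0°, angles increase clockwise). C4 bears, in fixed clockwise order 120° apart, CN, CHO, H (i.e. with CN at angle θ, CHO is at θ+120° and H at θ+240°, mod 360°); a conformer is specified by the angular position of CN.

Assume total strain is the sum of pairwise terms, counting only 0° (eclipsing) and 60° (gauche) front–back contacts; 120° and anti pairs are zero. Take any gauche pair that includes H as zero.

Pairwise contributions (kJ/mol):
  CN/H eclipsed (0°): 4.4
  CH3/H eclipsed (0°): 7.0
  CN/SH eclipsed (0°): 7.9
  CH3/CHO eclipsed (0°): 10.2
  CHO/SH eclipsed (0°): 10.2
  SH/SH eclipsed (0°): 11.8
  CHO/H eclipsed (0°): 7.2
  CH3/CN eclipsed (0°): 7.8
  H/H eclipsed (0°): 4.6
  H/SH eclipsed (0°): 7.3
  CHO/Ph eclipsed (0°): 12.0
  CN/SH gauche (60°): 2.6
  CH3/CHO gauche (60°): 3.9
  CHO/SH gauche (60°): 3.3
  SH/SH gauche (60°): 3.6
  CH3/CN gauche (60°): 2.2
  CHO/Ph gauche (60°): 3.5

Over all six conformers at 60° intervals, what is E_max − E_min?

CN at 0° (eclipsed): SH(0°)/CN(0°) eclipsed 7.9; CH3(120°)/CHO(120°) eclipsed 10.2; H(240°)/H(240°) eclipsed 4.6 → 22.7 kJ/mol.
CN at 60° (staggered): SH(0°)/CN(60°) gauche 2.6; CH3(120°)/CN(60°) gauche 2.2; CH3(120°)/CHO(180°) gauche 3.9 → 8.7 kJ/mol.
CN at 120° (eclipsed): SH(0°)/H(0°) eclipsed 7.3; CH3(120°)/CN(120°) eclipsed 7.8; H(240°)/CHO(240°) eclipsed 7.2 → 22.3 kJ/mol.
CN at 180° (staggered): SH(0°)/CHO(300°) gauche 3.3; CH3(120°)/CN(180°) gauche 2.2 → 5.5 kJ/mol.
CN at 240° (eclipsed): SH(0°)/CHO(0°) eclipsed 10.2; CH3(120°)/H(120°) eclipsed 7.0; H(240°)/CN(240°) eclipsed 4.4 → 21.6 kJ/mol.
CN at 300° (staggered): SH(0°)/CN(300°) gauche 2.6; SH(0°)/CHO(60°) gauche 3.3; CH3(120°)/CHO(60°) gauche 3.9 → 9.8 kJ/mol.
Max at 0° (22.7 kJ/mol), min at 180° (5.5 kJ/mol); barrier = 17.2 kJ/mol.

17.2 kJ/mol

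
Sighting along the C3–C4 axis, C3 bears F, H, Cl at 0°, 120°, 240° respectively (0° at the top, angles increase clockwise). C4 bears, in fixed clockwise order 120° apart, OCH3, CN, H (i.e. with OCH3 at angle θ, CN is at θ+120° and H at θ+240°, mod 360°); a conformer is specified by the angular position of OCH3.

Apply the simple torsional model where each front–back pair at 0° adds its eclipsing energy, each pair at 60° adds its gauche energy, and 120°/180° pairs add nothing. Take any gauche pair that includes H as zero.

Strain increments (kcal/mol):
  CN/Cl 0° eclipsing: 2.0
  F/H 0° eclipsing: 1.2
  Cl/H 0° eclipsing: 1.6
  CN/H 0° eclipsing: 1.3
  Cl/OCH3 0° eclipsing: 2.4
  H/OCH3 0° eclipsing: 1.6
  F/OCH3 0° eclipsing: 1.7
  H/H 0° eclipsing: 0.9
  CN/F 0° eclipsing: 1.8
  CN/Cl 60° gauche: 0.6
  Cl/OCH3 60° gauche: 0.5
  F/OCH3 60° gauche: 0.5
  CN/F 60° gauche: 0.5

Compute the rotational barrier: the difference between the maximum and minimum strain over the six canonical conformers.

4.0 kcal/mol

OCH3 at 0° (eclipsed): F(0°)/OCH3(0°) eclipsed 1.7; H(120°)/CN(120°) eclipsed 1.3; Cl(240°)/H(240°) eclipsed 1.6 → 4.6 kcal/mol.
OCH3 at 60° (staggered): F(0°)/OCH3(60°) gauche 0.5; Cl(240°)/CN(180°) gauche 0.6 → 1.1 kcal/mol.
OCH3 at 120° (eclipsed): F(0°)/H(0°) eclipsed 1.2; H(120°)/OCH3(120°) eclipsed 1.6; Cl(240°)/CN(240°) eclipsed 2.0 → 4.8 kcal/mol.
OCH3 at 180° (staggered): F(0°)/CN(300°) gauche 0.5; Cl(240°)/OCH3(180°) gauche 0.5; Cl(240°)/CN(300°) gauche 0.6 → 1.6 kcal/mol.
OCH3 at 240° (eclipsed): F(0°)/CN(0°) eclipsed 1.8; H(120°)/H(120°) eclipsed 0.9; Cl(240°)/OCH3(240°) eclipsed 2.4 → 5.1 kcal/mol.
OCH3 at 300° (staggered): F(0°)/OCH3(300°) gauche 0.5; F(0°)/CN(60°) gauche 0.5; Cl(240°)/OCH3(300°) gauche 0.5 → 1.5 kcal/mol.
Max at 240° (5.1 kcal/mol), min at 60° (1.1 kcal/mol); barrier = 4.0 kcal/mol.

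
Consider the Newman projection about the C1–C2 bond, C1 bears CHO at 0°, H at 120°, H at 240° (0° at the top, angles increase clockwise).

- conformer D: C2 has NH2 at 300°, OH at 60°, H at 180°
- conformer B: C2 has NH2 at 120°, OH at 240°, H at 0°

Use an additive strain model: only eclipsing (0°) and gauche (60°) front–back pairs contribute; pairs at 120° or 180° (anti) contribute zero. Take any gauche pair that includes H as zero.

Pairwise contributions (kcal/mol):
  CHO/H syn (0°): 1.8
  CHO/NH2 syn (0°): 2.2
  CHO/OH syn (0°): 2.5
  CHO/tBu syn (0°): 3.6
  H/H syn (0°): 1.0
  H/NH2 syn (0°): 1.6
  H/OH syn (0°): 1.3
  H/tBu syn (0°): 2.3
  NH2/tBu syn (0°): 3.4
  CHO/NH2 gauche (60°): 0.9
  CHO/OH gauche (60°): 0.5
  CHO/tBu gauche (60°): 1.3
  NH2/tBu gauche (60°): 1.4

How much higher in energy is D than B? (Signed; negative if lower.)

D (staggered): CHO–NH2 gauche, CHO–OH gauche; 0.9 + 0.5 = 1.4 kcal/mol.
B (eclipsed): CHO–H eclipsed, H–NH2 eclipsed, H–OH eclipsed; 1.8 + 1.6 + 1.3 = 4.7 kcal/mol.
E(D) − E(B) = 1.4 − 4.7 = -3.3 kcal/mol.

-3.3 kcal/mol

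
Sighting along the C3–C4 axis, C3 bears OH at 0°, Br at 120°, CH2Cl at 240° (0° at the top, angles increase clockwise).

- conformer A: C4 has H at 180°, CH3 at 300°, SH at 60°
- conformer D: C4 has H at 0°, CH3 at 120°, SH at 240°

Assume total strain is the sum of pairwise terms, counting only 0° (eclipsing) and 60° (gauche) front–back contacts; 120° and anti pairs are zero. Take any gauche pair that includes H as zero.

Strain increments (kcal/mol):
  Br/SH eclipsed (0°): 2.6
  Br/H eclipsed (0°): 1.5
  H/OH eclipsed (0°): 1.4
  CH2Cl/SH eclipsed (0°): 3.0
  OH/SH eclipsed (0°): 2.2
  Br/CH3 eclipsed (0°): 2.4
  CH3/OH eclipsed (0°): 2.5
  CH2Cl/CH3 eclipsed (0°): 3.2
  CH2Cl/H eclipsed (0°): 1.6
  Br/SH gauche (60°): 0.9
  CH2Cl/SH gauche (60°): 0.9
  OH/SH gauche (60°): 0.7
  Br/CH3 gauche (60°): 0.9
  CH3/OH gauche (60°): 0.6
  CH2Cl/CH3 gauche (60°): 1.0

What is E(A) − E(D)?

A is staggered. OH at 0° is gauche with CH3 at 300° (0.6); OH at 0° is gauche with SH at 60° (0.7); Br at 120° is gauche with SH at 60° (0.9); CH2Cl at 240° is gauche with CH3 at 300° (1.0). Total 3.2 kcal/mol.
D is eclipsed. OH at 0° is eclipsed with H at 0° (1.4); Br at 120° is eclipsed with CH3 at 120° (2.4); CH2Cl at 240° is eclipsed with SH at 240° (3.0). Total 6.8 kcal/mol.
E(A) − E(D) = 3.2 − 6.8 = -3.6 kcal/mol.

-3.6 kcal/mol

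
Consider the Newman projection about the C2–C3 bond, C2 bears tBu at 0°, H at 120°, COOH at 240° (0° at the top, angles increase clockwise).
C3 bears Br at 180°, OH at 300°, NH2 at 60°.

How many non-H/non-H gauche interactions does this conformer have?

4

Non-H gauche pairs: tBu(0°)/OH(300°); tBu(0°)/NH2(60°); COOH(240°)/Br(180°); COOH(240°)/OH(300°) — 4 interactions.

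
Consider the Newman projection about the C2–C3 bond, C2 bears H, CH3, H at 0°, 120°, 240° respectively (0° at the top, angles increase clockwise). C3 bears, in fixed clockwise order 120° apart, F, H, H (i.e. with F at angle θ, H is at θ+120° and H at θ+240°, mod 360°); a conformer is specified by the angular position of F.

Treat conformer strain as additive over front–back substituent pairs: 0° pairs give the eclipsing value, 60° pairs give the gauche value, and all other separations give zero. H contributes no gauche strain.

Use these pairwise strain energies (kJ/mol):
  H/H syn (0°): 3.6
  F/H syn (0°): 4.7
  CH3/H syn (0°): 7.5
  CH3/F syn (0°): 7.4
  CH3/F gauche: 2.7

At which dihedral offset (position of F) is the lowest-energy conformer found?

F at 0° (eclipsed): H(0°)/F(0°) eclipsed 4.7; CH3(120°)/H(120°) eclipsed 7.5; H(240°)/H(240°) eclipsed 3.6 → 15.8 kJ/mol.
F at 60° (staggered): CH3(120°)/F(60°) gauche 2.7 → 2.7 kJ/mol.
F at 120° (eclipsed): H(0°)/H(0°) eclipsed 3.6; CH3(120°)/F(120°) eclipsed 7.4; H(240°)/H(240°) eclipsed 3.6 → 14.6 kJ/mol.
F at 180° (staggered): CH3(120°)/F(180°) gauche 2.7 → 2.7 kJ/mol.
F at 240° (eclipsed): H(0°)/H(0°) eclipsed 3.6; CH3(120°)/H(120°) eclipsed 7.5; H(240°)/F(240°) eclipsed 4.7 → 15.8 kJ/mol.
F at 300° (staggered): no non-H gauche contacts → 0.0 kJ/mol.
The minimum (0.0 kJ/mol) occurs with F at 300°.

300°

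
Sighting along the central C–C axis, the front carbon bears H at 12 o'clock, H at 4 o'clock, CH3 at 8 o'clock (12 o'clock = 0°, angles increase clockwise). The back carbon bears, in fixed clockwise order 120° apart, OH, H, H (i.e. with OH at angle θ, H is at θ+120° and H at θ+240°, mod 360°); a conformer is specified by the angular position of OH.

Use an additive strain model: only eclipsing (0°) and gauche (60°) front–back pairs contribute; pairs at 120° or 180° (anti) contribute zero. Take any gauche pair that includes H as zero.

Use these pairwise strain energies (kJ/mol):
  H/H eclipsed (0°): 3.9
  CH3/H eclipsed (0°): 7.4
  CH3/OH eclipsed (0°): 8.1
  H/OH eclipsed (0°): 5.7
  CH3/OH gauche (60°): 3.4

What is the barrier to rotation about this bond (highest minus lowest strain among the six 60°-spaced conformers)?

OH at 0° (eclipsed): H(0°)/OH(0°) eclipsed 5.7; H(120°)/H(120°) eclipsed 3.9; CH3(240°)/H(240°) eclipsed 7.4 → 17.0 kJ/mol.
OH at 60° (staggered): no non-H gauche contacts → 0.0 kJ/mol.
OH at 120° (eclipsed): H(0°)/H(0°) eclipsed 3.9; H(120°)/OH(120°) eclipsed 5.7; CH3(240°)/H(240°) eclipsed 7.4 → 17.0 kJ/mol.
OH at 180° (staggered): CH3(240°)/OH(180°) gauche 3.4 → 3.4 kJ/mol.
OH at 240° (eclipsed): H(0°)/H(0°) eclipsed 3.9; H(120°)/H(120°) eclipsed 3.9; CH3(240°)/OH(240°) eclipsed 8.1 → 15.9 kJ/mol.
OH at 300° (staggered): CH3(240°)/OH(300°) gauche 3.4 → 3.4 kJ/mol.
Max at 0° (17.0 kJ/mol), min at 60° (0.0 kJ/mol); barrier = 17.0 kJ/mol.

17.0 kJ/mol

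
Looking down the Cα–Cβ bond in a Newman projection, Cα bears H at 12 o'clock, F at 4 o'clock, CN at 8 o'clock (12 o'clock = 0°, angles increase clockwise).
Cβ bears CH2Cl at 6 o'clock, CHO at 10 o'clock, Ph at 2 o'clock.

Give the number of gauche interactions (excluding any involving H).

4

Non-H gauche pairs: F(120°)/CH2Cl(180°); F(120°)/Ph(60°); CN(240°)/CH2Cl(180°); CN(240°)/CHO(300°) — 4 interactions.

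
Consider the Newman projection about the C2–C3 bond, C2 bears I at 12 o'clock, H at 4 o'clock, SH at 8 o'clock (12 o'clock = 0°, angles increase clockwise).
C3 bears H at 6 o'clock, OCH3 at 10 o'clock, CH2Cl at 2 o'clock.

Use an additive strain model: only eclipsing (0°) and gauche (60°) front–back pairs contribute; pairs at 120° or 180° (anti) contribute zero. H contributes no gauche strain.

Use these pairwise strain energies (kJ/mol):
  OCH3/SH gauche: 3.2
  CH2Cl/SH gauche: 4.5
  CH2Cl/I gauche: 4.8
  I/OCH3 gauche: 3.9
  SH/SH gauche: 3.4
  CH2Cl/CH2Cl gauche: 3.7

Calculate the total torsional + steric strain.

This conformer (staggered): I–OCH3 gauche, I–CH2Cl gauche, SH–OCH3 gauche; 3.9 + 4.8 + 3.2 = 11.9 kJ/mol.

11.9 kJ/mol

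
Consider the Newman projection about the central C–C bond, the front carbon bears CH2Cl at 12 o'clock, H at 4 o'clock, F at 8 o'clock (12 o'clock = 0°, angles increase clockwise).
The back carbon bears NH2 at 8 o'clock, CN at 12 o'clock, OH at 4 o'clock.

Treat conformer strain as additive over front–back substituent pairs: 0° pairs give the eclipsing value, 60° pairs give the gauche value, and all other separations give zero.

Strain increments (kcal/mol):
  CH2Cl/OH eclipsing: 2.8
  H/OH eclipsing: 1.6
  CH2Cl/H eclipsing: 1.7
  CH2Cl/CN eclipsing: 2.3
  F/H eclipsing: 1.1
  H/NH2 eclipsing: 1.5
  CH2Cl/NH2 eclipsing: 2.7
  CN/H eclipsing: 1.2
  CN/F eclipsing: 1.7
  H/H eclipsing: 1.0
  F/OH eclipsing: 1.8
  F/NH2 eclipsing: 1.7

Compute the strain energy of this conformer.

5.6 kcal/mol

This conformer (eclipsed): CH2Cl(0°)/CN(0°) eclipsed 2.3; H(120°)/OH(120°) eclipsed 1.6; F(240°)/NH2(240°) eclipsed 1.7 → 5.6 kcal/mol.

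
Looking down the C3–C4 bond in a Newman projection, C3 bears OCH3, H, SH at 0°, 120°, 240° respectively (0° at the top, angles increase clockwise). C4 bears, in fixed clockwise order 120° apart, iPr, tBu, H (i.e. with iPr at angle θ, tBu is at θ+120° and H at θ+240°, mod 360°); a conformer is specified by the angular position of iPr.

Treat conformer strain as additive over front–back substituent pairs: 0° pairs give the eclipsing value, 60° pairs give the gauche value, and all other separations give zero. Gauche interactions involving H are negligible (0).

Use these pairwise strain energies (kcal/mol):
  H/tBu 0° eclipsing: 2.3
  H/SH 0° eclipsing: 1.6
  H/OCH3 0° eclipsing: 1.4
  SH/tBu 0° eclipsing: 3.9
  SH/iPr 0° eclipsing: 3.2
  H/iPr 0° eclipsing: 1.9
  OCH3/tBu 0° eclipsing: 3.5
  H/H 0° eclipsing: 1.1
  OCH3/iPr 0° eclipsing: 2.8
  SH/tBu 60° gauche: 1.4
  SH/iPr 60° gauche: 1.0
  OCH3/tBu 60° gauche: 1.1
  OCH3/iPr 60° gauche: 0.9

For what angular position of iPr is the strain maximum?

iPr at 0° is eclipsed. OCH3 at 0° is eclipsed with iPr at 0° (2.8); H at 120° is eclipsed with tBu at 120° (2.3); SH at 240° is eclipsed with H at 240° (1.6). Total 6.7 kcal/mol.
iPr at 60° is staggered. OCH3 at 0° is gauche with iPr at 60° (0.9); SH at 240° is gauche with tBu at 180° (1.4). Total 2.3 kcal/mol.
iPr at 120° is eclipsed. OCH3 at 0° is eclipsed with H at 0° (1.4); H at 120° is eclipsed with iPr at 120° (1.9); SH at 240° is eclipsed with tBu at 240° (3.9). Total 7.2 kcal/mol.
iPr at 180° is staggered. OCH3 at 0° is gauche with tBu at 300° (1.1); SH at 240° is gauche with iPr at 180° (1.0); SH at 240° is gauche with tBu at 300° (1.4). Total 3.5 kcal/mol.
iPr at 240° is eclipsed. OCH3 at 0° is eclipsed with tBu at 0° (3.5); H at 120° is eclipsed with H at 120° (1.1); SH at 240° is eclipsed with iPr at 240° (3.2). Total 7.8 kcal/mol.
iPr at 300° is staggered. OCH3 at 0° is gauche with iPr at 300° (0.9); OCH3 at 0° is gauche with tBu at 60° (1.1); SH at 240° is gauche with iPr at 300° (1.0). Total 3.0 kcal/mol.
The maximum (7.8 kcal/mol) occurs with iPr at 240°.

240°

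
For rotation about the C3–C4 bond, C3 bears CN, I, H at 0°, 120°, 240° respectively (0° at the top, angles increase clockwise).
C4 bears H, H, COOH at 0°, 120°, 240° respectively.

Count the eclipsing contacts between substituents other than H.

0

Every eclipsing pair involves H, so the count is 0.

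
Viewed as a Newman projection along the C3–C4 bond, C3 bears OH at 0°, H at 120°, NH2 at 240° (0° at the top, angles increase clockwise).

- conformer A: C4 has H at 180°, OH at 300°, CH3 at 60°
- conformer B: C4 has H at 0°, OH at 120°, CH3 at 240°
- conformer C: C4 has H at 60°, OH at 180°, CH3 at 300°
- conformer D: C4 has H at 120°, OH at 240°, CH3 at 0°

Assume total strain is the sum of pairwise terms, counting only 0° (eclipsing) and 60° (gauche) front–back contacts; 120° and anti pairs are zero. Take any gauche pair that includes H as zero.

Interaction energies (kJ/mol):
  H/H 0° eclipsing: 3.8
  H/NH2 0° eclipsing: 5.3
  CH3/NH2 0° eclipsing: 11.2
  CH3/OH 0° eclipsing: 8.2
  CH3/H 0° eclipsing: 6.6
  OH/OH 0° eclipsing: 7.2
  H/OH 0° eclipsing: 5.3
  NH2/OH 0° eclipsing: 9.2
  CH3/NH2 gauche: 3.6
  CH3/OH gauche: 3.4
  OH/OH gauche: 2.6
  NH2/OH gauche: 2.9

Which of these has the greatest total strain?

B

A (staggered): OH(0°)/OH(300°) gauche 2.6; OH(0°)/CH3(60°) gauche 3.4; NH2(240°)/OH(300°) gauche 2.9 → 8.9 kJ/mol.
B (eclipsed): OH(0°)/H(0°) eclipsed 5.3; H(120°)/OH(120°) eclipsed 5.3; NH2(240°)/CH3(240°) eclipsed 11.2 → 21.8 kJ/mol.
C (staggered): OH(0°)/CH3(300°) gauche 3.4; NH2(240°)/OH(180°) gauche 2.9; NH2(240°)/CH3(300°) gauche 3.6 → 9.9 kJ/mol.
D (eclipsed): OH(0°)/CH3(0°) eclipsed 8.2; H(120°)/H(120°) eclipsed 3.8; NH2(240°)/OH(240°) eclipsed 9.2 → 21.2 kJ/mol.
B has the highest total (21.8 kJ/mol).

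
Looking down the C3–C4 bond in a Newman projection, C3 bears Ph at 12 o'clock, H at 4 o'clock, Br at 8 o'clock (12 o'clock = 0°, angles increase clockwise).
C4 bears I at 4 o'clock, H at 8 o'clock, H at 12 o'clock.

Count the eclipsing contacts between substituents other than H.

0

Every eclipsing pair involves H, so the count is 0.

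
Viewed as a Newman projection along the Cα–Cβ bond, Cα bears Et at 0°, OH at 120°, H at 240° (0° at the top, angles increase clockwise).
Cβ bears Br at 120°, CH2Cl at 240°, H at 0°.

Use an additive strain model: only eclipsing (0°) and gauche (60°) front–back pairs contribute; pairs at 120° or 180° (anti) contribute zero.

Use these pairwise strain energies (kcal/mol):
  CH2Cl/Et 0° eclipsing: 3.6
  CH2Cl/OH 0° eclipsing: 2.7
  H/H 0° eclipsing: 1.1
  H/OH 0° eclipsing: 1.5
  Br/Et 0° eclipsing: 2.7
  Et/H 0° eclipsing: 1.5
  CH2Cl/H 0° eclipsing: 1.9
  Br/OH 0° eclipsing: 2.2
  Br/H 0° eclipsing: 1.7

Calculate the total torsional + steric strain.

5.6 kcal/mol

This conformer (eclipsed): Et–H eclipsed, OH–Br eclipsed, H–CH2Cl eclipsed; 1.5 + 2.2 + 1.9 = 5.6 kcal/mol.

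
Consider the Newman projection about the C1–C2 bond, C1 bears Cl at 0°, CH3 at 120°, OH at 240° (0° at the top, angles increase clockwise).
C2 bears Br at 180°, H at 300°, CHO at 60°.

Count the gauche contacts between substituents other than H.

4

Non-H gauche pairs: Cl(0°)/CHO(60°); CH3(120°)/Br(180°); CH3(120°)/CHO(60°); OH(240°)/Br(180°) — 4 interactions.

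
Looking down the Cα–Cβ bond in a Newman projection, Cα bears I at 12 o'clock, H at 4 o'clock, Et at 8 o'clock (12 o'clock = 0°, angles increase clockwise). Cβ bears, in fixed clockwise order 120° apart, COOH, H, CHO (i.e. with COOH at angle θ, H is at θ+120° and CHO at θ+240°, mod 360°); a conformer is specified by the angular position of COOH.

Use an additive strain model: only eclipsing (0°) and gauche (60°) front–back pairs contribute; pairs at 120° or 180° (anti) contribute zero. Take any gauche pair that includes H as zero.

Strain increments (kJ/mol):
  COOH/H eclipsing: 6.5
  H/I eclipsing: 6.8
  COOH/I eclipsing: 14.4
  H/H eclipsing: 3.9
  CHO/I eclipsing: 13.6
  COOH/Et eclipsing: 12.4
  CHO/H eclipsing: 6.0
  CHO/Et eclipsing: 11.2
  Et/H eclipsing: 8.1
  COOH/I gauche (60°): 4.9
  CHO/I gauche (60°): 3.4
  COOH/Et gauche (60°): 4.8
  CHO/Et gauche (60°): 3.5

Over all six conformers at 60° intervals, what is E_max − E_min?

COOH at 0° is eclipsed. I at 0° is eclipsed with COOH at 0° (14.4); H at 120° is eclipsed with H at 120° (3.9); Et at 240° is eclipsed with CHO at 240° (11.2). Total 29.5 kJ/mol.
COOH at 60° is staggered. I at 0° is gauche with COOH at 60° (4.9); I at 0° is gauche with CHO at 300° (3.4); Et at 240° is gauche with CHO at 300° (3.5). Total 11.8 kJ/mol.
COOH at 120° is eclipsed. I at 0° is eclipsed with CHO at 0° (13.6); H at 120° is eclipsed with COOH at 120° (6.5); Et at 240° is eclipsed with H at 240° (8.1). Total 28.2 kJ/mol.
COOH at 180° is staggered. I at 0° is gauche with CHO at 60° (3.4); Et at 240° is gauche with COOH at 180° (4.8). Total 8.2 kJ/mol.
COOH at 240° is eclipsed. I at 0° is eclipsed with H at 0° (6.8); H at 120° is eclipsed with CHO at 120° (6.0); Et at 240° is eclipsed with COOH at 240° (12.4). Total 25.2 kJ/mol.
COOH at 300° is staggered. I at 0° is gauche with COOH at 300° (4.9); Et at 240° is gauche with COOH at 300° (4.8); Et at 240° is gauche with CHO at 180° (3.5). Total 13.2 kJ/mol.
Max at 0° (29.5 kJ/mol), min at 180° (8.2 kJ/mol); barrier = 21.3 kJ/mol.

21.3 kJ/mol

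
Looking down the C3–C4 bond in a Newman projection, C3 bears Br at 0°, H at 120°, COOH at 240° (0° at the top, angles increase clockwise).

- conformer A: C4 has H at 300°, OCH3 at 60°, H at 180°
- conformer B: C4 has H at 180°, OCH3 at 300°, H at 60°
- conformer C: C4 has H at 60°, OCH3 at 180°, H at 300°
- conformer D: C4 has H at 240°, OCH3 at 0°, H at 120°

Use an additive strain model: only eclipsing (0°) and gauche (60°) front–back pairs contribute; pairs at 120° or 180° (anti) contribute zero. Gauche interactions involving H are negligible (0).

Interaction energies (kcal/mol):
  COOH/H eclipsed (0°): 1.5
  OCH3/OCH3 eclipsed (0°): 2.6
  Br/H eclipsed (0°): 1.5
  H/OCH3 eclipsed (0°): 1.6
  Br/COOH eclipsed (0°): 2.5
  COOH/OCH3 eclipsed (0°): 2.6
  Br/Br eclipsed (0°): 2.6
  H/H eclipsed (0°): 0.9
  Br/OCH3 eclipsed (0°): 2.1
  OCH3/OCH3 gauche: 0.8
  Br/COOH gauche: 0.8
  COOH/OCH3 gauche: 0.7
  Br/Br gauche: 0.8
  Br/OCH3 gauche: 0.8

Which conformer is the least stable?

A (staggered): Br–OCH3 gauche; 0.8 = 0.8 kcal/mol.
B (staggered): Br–OCH3 gauche, COOH–OCH3 gauche; 0.8 + 0.7 = 1.5 kcal/mol.
C (staggered): COOH–OCH3 gauche; 0.7 = 0.7 kcal/mol.
D (eclipsed): Br–OCH3 eclipsed, H–H eclipsed, COOH–H eclipsed; 2.1 + 0.9 + 1.5 = 4.5 kcal/mol.
D has the highest total (4.5 kcal/mol).

D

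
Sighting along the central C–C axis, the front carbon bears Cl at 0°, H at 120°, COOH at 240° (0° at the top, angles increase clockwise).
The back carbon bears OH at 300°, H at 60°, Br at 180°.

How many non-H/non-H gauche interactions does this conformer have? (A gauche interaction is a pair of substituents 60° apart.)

3

Non-H gauche pairs: Cl(0°)/OH(300°); COOH(240°)/OH(300°); COOH(240°)/Br(180°) — 3 interactions.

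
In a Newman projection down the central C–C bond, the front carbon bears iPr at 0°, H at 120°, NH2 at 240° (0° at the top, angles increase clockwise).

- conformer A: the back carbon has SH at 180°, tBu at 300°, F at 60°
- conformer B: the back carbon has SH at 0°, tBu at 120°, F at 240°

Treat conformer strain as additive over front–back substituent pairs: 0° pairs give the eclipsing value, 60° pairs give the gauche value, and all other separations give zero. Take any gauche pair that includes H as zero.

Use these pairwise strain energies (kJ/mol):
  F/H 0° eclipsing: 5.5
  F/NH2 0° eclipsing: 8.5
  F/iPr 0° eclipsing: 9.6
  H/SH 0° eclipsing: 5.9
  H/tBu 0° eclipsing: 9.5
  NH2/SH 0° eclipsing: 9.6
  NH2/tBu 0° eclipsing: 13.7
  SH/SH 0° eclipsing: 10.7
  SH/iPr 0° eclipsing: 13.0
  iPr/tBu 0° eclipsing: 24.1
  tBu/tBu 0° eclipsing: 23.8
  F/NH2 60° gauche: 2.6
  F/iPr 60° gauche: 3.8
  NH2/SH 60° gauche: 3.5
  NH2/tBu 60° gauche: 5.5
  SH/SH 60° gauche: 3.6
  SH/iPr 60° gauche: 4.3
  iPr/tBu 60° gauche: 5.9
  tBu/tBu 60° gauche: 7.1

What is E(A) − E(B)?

A (staggered): iPr–tBu gauche, iPr–F gauche, NH2–SH gauche, NH2–tBu gauche; 5.9 + 3.8 + 3.5 + 5.5 = 18.7 kJ/mol.
B (eclipsed): iPr–SH eclipsed, H–tBu eclipsed, NH2–F eclipsed; 13.0 + 9.5 + 8.5 = 31.0 kJ/mol.
E(A) − E(B) = 18.7 − 31.0 = -12.3 kJ/mol.

-12.3 kJ/mol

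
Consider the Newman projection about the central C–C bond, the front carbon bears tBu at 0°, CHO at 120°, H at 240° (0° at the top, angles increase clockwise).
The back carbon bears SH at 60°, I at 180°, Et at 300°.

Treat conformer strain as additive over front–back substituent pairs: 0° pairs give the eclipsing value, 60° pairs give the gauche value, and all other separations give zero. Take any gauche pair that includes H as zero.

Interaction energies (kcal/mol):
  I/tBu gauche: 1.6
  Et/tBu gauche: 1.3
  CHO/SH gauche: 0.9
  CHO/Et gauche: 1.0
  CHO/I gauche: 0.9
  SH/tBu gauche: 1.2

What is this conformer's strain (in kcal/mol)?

This conformer (staggered): tBu–SH gauche, tBu–Et gauche, CHO–SH gauche, CHO–I gauche; 1.2 + 1.3 + 0.9 + 0.9 = 4.3 kcal/mol.

4.3 kcal/mol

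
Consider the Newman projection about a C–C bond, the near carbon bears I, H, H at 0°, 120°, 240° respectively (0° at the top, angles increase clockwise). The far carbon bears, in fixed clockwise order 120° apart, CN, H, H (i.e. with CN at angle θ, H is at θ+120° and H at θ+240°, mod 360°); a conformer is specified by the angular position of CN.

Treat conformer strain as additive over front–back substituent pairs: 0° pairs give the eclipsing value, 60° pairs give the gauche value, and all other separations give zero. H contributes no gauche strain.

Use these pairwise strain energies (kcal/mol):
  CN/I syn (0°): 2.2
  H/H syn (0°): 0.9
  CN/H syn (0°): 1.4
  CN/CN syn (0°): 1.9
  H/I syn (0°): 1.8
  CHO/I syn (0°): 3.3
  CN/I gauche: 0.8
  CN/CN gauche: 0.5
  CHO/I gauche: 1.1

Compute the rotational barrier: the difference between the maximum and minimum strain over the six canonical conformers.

CN at 0° (eclipsed): I(0°)/CN(0°) eclipsed 2.2; H(120°)/H(120°) eclipsed 0.9; H(240°)/H(240°) eclipsed 0.9 → 4.0 kcal/mol.
CN at 60° (staggered): I(0°)/CN(60°) gauche 0.8 → 0.8 kcal/mol.
CN at 120° (eclipsed): I(0°)/H(0°) eclipsed 1.8; H(120°)/CN(120°) eclipsed 1.4; H(240°)/H(240°) eclipsed 0.9 → 4.1 kcal/mol.
CN at 180° (staggered): no non-H gauche contacts → 0.0 kcal/mol.
CN at 240° (eclipsed): I(0°)/H(0°) eclipsed 1.8; H(120°)/H(120°) eclipsed 0.9; H(240°)/CN(240°) eclipsed 1.4 → 4.1 kcal/mol.
CN at 300° (staggered): I(0°)/CN(300°) gauche 0.8 → 0.8 kcal/mol.
Max at 120° (4.1 kcal/mol), min at 180° (0.0 kcal/mol); barrier = 4.1 kcal/mol.

4.1 kcal/mol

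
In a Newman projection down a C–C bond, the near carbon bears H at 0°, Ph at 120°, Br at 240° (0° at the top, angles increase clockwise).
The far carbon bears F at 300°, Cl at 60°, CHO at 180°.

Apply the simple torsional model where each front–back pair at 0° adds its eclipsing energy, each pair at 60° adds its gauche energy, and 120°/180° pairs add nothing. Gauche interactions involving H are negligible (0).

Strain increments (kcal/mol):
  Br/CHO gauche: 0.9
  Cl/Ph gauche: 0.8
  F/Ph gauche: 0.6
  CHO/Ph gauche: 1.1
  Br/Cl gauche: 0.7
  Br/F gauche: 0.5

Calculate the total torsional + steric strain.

3.3 kcal/mol

This conformer (staggered): Ph(120°)/Cl(60°) gauche 0.8; Ph(120°)/CHO(180°) gauche 1.1; Br(240°)/F(300°) gauche 0.5; Br(240°)/CHO(180°) gauche 0.9 → 3.3 kcal/mol.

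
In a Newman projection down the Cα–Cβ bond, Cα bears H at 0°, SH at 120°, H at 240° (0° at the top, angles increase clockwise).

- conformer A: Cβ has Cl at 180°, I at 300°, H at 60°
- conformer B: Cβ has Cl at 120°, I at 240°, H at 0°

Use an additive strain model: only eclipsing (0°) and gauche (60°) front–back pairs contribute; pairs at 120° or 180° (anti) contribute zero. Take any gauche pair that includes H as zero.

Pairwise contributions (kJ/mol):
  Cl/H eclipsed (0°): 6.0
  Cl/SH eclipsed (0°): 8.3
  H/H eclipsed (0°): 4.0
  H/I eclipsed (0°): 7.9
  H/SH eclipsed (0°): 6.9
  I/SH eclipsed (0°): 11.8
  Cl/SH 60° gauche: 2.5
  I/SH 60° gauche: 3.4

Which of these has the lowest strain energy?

A is staggered. SH at 120° is gauche with Cl at 180° (2.5). Total 2.5 kJ/mol.
B is eclipsed. H at 0° is eclipsed with H at 0° (4.0); SH at 120° is eclipsed with Cl at 120° (8.3); H at 240° is eclipsed with I at 240° (7.9). Total 20.2 kJ/mol.
A has the lowest total (2.5 kJ/mol).

A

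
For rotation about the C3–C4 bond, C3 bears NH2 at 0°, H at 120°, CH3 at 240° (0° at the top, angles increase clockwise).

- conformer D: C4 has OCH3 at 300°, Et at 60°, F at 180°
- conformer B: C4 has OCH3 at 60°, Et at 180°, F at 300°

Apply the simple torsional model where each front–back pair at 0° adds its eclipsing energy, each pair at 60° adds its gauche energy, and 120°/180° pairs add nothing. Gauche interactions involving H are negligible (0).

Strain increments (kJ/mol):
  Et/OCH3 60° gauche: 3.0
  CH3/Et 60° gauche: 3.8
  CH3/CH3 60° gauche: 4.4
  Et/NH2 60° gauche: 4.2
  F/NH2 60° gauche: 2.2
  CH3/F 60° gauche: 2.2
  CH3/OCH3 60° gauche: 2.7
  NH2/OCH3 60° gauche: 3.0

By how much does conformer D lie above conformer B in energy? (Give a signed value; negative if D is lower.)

+0.9 kJ/mol

D (staggered): NH2(0°)/OCH3(300°) gauche 3.0; NH2(0°)/Et(60°) gauche 4.2; CH3(240°)/OCH3(300°) gauche 2.7; CH3(240°)/F(180°) gauche 2.2 → 12.1 kJ/mol.
B (staggered): NH2(0°)/OCH3(60°) gauche 3.0; NH2(0°)/F(300°) gauche 2.2; CH3(240°)/Et(180°) gauche 3.8; CH3(240°)/F(300°) gauche 2.2 → 11.2 kJ/mol.
E(D) − E(B) = 12.1 − 11.2 = +0.9 kJ/mol.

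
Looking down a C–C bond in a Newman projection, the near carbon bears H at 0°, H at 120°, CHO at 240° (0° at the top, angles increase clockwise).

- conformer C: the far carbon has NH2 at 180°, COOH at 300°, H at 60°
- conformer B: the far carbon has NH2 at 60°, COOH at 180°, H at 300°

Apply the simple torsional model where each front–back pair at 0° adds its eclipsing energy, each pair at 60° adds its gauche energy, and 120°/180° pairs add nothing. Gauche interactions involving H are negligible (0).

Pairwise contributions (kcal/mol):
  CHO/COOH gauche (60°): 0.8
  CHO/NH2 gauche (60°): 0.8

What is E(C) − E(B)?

C (staggered): CHO(240°)/NH2(180°) gauche 0.8; CHO(240°)/COOH(300°) gauche 0.8 → 1.6 kcal/mol.
B (staggered): CHO(240°)/COOH(180°) gauche 0.8 → 0.8 kcal/mol.
E(C) − E(B) = 1.6 − 0.8 = +0.8 kcal/mol.

+0.8 kcal/mol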